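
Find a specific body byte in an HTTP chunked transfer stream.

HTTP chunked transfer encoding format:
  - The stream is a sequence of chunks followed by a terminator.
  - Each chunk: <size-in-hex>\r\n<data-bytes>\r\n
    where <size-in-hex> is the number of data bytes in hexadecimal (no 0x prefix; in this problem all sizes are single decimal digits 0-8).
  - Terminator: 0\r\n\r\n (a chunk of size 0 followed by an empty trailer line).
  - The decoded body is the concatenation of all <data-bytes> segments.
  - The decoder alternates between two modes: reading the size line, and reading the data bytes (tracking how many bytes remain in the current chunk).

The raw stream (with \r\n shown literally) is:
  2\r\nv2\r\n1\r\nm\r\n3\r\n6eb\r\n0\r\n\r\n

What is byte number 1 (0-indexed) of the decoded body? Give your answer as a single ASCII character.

Answer: 2

Derivation:
Chunk 1: stream[0..1]='2' size=0x2=2, data at stream[3..5]='v2' -> body[0..2], body so far='v2'
Chunk 2: stream[7..8]='1' size=0x1=1, data at stream[10..11]='m' -> body[2..3], body so far='v2m'
Chunk 3: stream[13..14]='3' size=0x3=3, data at stream[16..19]='6eb' -> body[3..6], body so far='v2m6eb'
Chunk 4: stream[21..22]='0' size=0 (terminator). Final body='v2m6eb' (6 bytes)
Body byte 1 = '2'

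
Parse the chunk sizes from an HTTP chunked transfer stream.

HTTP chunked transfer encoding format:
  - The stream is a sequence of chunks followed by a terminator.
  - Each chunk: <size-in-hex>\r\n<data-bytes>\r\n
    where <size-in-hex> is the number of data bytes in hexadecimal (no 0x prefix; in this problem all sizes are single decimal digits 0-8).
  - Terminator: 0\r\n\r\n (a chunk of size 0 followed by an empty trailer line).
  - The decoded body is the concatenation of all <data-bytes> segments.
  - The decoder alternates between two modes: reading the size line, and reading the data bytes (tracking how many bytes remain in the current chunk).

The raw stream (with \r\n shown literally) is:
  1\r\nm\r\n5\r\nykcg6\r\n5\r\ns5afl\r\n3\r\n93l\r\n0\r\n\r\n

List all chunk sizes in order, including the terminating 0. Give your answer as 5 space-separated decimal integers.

Chunk 1: stream[0..1]='1' size=0x1=1, data at stream[3..4]='m' -> body[0..1], body so far='m'
Chunk 2: stream[6..7]='5' size=0x5=5, data at stream[9..14]='ykcg6' -> body[1..6], body so far='mykcg6'
Chunk 3: stream[16..17]='5' size=0x5=5, data at stream[19..24]='s5afl' -> body[6..11], body so far='mykcg6s5afl'
Chunk 4: stream[26..27]='3' size=0x3=3, data at stream[29..32]='93l' -> body[11..14], body so far='mykcg6s5afl93l'
Chunk 5: stream[34..35]='0' size=0 (terminator). Final body='mykcg6s5afl93l' (14 bytes)

Answer: 1 5 5 3 0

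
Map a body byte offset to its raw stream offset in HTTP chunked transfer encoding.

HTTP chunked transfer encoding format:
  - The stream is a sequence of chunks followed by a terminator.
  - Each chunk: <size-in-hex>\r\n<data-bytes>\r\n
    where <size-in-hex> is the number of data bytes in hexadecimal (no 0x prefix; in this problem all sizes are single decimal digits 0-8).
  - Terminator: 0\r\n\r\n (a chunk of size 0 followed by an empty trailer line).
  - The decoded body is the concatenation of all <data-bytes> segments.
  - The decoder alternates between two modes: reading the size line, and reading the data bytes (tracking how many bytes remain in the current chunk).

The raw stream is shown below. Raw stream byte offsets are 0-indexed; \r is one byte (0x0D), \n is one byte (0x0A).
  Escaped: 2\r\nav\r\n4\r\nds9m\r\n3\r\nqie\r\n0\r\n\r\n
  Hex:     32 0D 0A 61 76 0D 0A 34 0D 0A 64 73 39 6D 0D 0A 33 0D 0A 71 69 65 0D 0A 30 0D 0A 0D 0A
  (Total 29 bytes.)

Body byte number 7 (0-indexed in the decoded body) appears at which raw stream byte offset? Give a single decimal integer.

Answer: 20

Derivation:
Chunk 1: stream[0..1]='2' size=0x2=2, data at stream[3..5]='av' -> body[0..2], body so far='av'
Chunk 2: stream[7..8]='4' size=0x4=4, data at stream[10..14]='ds9m' -> body[2..6], body so far='avds9m'
Chunk 3: stream[16..17]='3' size=0x3=3, data at stream[19..22]='qie' -> body[6..9], body so far='avds9mqie'
Chunk 4: stream[24..25]='0' size=0 (terminator). Final body='avds9mqie' (9 bytes)
Body byte 7 at stream offset 20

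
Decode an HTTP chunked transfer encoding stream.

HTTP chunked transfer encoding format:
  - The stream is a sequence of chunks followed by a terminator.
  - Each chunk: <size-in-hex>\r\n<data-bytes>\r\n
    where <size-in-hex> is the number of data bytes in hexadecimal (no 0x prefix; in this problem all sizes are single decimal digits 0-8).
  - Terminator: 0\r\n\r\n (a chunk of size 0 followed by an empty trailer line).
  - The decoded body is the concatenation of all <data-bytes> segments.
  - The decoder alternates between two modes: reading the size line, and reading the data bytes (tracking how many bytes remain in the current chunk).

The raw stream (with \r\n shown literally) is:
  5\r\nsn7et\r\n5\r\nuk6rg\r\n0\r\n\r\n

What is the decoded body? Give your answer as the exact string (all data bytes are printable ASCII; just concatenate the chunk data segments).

Chunk 1: stream[0..1]='5' size=0x5=5, data at stream[3..8]='sn7et' -> body[0..5], body so far='sn7et'
Chunk 2: stream[10..11]='5' size=0x5=5, data at stream[13..18]='uk6rg' -> body[5..10], body so far='sn7etuk6rg'
Chunk 3: stream[20..21]='0' size=0 (terminator). Final body='sn7etuk6rg' (10 bytes)

Answer: sn7etuk6rg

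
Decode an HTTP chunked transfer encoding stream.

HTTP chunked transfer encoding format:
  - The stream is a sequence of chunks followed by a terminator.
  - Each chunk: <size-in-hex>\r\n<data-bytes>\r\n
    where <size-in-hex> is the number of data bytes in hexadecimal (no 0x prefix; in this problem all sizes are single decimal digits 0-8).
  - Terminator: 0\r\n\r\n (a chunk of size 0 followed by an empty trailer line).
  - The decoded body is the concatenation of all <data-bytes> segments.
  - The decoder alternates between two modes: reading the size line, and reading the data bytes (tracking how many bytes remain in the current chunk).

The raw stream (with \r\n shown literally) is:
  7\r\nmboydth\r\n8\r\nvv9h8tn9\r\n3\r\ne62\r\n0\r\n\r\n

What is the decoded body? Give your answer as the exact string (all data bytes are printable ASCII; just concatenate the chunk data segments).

Chunk 1: stream[0..1]='7' size=0x7=7, data at stream[3..10]='mboydth' -> body[0..7], body so far='mboydth'
Chunk 2: stream[12..13]='8' size=0x8=8, data at stream[15..23]='vv9h8tn9' -> body[7..15], body so far='mboydthvv9h8tn9'
Chunk 3: stream[25..26]='3' size=0x3=3, data at stream[28..31]='e62' -> body[15..18], body so far='mboydthvv9h8tn9e62'
Chunk 4: stream[33..34]='0' size=0 (terminator). Final body='mboydthvv9h8tn9e62' (18 bytes)

Answer: mboydthvv9h8tn9e62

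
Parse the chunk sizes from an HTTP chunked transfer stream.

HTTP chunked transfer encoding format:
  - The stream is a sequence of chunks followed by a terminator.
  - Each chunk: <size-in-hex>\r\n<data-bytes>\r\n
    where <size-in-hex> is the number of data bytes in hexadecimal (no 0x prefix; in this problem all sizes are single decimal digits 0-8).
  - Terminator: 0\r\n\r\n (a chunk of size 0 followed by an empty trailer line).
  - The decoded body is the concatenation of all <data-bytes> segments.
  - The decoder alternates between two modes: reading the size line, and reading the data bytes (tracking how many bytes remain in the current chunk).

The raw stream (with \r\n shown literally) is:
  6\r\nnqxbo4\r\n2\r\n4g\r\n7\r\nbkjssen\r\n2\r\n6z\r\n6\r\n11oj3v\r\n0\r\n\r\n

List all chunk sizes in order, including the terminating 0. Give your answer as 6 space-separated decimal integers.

Chunk 1: stream[0..1]='6' size=0x6=6, data at stream[3..9]='nqxbo4' -> body[0..6], body so far='nqxbo4'
Chunk 2: stream[11..12]='2' size=0x2=2, data at stream[14..16]='4g' -> body[6..8], body so far='nqxbo44g'
Chunk 3: stream[18..19]='7' size=0x7=7, data at stream[21..28]='bkjssen' -> body[8..15], body so far='nqxbo44gbkjssen'
Chunk 4: stream[30..31]='2' size=0x2=2, data at stream[33..35]='6z' -> body[15..17], body so far='nqxbo44gbkjssen6z'
Chunk 5: stream[37..38]='6' size=0x6=6, data at stream[40..46]='11oj3v' -> body[17..23], body so far='nqxbo44gbkjssen6z11oj3v'
Chunk 6: stream[48..49]='0' size=0 (terminator). Final body='nqxbo44gbkjssen6z11oj3v' (23 bytes)

Answer: 6 2 7 2 6 0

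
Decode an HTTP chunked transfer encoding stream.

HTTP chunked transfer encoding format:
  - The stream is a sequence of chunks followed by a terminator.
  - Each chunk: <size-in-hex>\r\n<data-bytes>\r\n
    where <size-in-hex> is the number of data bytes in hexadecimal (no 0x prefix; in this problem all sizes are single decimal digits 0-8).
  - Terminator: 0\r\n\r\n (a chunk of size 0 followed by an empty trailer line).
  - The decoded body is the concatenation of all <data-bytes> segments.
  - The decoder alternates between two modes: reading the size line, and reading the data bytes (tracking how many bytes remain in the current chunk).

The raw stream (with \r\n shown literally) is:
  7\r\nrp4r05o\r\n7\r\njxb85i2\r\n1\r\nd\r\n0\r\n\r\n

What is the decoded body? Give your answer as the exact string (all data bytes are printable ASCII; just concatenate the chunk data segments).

Chunk 1: stream[0..1]='7' size=0x7=7, data at stream[3..10]='rp4r05o' -> body[0..7], body so far='rp4r05o'
Chunk 2: stream[12..13]='7' size=0x7=7, data at stream[15..22]='jxb85i2' -> body[7..14], body so far='rp4r05ojxb85i2'
Chunk 3: stream[24..25]='1' size=0x1=1, data at stream[27..28]='d' -> body[14..15], body so far='rp4r05ojxb85i2d'
Chunk 4: stream[30..31]='0' size=0 (terminator). Final body='rp4r05ojxb85i2d' (15 bytes)

Answer: rp4r05ojxb85i2d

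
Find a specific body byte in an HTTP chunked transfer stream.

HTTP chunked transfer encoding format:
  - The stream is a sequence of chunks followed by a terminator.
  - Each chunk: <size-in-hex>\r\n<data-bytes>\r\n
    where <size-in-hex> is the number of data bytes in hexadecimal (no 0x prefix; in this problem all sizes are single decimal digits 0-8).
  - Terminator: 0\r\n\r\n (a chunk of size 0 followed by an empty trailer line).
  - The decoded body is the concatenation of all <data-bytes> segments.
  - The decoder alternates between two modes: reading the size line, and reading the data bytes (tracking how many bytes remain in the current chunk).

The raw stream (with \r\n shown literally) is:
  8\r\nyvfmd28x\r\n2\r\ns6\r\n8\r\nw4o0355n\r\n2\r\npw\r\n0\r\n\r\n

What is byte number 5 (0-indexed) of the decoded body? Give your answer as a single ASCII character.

Chunk 1: stream[0..1]='8' size=0x8=8, data at stream[3..11]='yvfmd28x' -> body[0..8], body so far='yvfmd28x'
Chunk 2: stream[13..14]='2' size=0x2=2, data at stream[16..18]='s6' -> body[8..10], body so far='yvfmd28xs6'
Chunk 3: stream[20..21]='8' size=0x8=8, data at stream[23..31]='w4o0355n' -> body[10..18], body so far='yvfmd28xs6w4o0355n'
Chunk 4: stream[33..34]='2' size=0x2=2, data at stream[36..38]='pw' -> body[18..20], body so far='yvfmd28xs6w4o0355npw'
Chunk 5: stream[40..41]='0' size=0 (terminator). Final body='yvfmd28xs6w4o0355npw' (20 bytes)
Body byte 5 = '2'

Answer: 2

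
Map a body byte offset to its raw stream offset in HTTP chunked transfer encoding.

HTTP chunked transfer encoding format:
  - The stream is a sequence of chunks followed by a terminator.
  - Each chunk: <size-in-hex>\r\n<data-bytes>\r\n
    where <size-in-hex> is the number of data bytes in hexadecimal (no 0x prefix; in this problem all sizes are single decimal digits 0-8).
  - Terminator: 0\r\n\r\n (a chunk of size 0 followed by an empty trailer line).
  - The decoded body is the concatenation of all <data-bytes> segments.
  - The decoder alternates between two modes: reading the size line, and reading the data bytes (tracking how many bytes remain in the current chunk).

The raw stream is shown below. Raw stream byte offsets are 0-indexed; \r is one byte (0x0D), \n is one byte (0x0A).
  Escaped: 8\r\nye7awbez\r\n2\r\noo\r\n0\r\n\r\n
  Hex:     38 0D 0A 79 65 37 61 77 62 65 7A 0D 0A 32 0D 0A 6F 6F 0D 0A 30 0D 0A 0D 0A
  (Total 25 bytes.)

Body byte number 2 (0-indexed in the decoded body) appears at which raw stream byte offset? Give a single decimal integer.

Chunk 1: stream[0..1]='8' size=0x8=8, data at stream[3..11]='ye7awbez' -> body[0..8], body so far='ye7awbez'
Chunk 2: stream[13..14]='2' size=0x2=2, data at stream[16..18]='oo' -> body[8..10], body so far='ye7awbezoo'
Chunk 3: stream[20..21]='0' size=0 (terminator). Final body='ye7awbezoo' (10 bytes)
Body byte 2 at stream offset 5

Answer: 5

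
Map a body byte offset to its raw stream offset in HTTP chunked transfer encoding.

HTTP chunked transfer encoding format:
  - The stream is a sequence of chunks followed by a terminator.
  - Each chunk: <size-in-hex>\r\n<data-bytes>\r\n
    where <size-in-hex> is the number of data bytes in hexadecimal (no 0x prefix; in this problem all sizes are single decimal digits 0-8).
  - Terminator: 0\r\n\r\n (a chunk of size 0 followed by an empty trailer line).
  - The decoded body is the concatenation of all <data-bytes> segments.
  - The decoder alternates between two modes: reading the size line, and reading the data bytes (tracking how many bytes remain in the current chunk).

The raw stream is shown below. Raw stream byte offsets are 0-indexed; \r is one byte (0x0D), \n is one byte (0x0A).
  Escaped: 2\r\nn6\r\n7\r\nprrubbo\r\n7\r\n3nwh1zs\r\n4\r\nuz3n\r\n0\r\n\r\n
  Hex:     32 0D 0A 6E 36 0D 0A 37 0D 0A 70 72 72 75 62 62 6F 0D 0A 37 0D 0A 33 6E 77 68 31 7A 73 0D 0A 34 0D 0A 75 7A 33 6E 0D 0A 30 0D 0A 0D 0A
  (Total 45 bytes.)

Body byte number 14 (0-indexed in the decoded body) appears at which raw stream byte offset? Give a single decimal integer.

Chunk 1: stream[0..1]='2' size=0x2=2, data at stream[3..5]='n6' -> body[0..2], body so far='n6'
Chunk 2: stream[7..8]='7' size=0x7=7, data at stream[10..17]='prrubbo' -> body[2..9], body so far='n6prrubbo'
Chunk 3: stream[19..20]='7' size=0x7=7, data at stream[22..29]='3nwh1zs' -> body[9..16], body so far='n6prrubbo3nwh1zs'
Chunk 4: stream[31..32]='4' size=0x4=4, data at stream[34..38]='uz3n' -> body[16..20], body so far='n6prrubbo3nwh1zsuz3n'
Chunk 5: stream[40..41]='0' size=0 (terminator). Final body='n6prrubbo3nwh1zsuz3n' (20 bytes)
Body byte 14 at stream offset 27

Answer: 27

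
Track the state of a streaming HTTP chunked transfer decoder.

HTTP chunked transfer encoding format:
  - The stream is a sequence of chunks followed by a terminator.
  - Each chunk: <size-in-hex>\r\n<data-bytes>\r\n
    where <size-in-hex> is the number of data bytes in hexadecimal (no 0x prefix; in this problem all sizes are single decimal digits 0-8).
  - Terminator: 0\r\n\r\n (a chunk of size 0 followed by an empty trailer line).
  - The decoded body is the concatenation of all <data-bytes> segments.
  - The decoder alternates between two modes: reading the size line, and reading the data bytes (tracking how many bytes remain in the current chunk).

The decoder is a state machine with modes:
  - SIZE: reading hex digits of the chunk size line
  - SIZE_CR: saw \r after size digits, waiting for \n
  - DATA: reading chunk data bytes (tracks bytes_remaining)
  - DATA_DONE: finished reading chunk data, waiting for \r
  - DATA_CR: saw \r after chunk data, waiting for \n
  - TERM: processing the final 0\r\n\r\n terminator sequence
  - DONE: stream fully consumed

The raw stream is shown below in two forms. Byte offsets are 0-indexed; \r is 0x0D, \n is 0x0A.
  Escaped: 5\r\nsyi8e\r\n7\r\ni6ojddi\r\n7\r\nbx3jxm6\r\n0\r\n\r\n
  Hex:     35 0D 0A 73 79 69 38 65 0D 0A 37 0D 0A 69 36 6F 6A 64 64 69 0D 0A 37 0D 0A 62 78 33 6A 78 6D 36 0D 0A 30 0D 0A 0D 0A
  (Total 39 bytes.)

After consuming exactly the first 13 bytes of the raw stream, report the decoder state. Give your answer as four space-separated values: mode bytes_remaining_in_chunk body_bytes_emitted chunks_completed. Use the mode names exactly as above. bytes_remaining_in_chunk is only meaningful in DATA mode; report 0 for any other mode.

Answer: DATA 7 5 1

Derivation:
Byte 0 = '5': mode=SIZE remaining=0 emitted=0 chunks_done=0
Byte 1 = 0x0D: mode=SIZE_CR remaining=0 emitted=0 chunks_done=0
Byte 2 = 0x0A: mode=DATA remaining=5 emitted=0 chunks_done=0
Byte 3 = 's': mode=DATA remaining=4 emitted=1 chunks_done=0
Byte 4 = 'y': mode=DATA remaining=3 emitted=2 chunks_done=0
Byte 5 = 'i': mode=DATA remaining=2 emitted=3 chunks_done=0
Byte 6 = '8': mode=DATA remaining=1 emitted=4 chunks_done=0
Byte 7 = 'e': mode=DATA_DONE remaining=0 emitted=5 chunks_done=0
Byte 8 = 0x0D: mode=DATA_CR remaining=0 emitted=5 chunks_done=0
Byte 9 = 0x0A: mode=SIZE remaining=0 emitted=5 chunks_done=1
Byte 10 = '7': mode=SIZE remaining=0 emitted=5 chunks_done=1
Byte 11 = 0x0D: mode=SIZE_CR remaining=0 emitted=5 chunks_done=1
Byte 12 = 0x0A: mode=DATA remaining=7 emitted=5 chunks_done=1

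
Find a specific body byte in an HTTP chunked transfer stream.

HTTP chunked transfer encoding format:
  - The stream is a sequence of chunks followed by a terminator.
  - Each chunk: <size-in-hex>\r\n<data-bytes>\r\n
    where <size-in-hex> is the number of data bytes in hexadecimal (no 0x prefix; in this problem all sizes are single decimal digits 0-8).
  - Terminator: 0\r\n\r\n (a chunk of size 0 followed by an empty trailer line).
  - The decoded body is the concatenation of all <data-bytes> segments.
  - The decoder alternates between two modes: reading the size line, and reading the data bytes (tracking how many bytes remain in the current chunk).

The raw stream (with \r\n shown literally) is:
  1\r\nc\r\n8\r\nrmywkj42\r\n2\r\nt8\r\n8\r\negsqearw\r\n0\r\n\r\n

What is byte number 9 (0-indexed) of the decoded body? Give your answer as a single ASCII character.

Answer: t

Derivation:
Chunk 1: stream[0..1]='1' size=0x1=1, data at stream[3..4]='c' -> body[0..1], body so far='c'
Chunk 2: stream[6..7]='8' size=0x8=8, data at stream[9..17]='rmywkj42' -> body[1..9], body so far='crmywkj42'
Chunk 3: stream[19..20]='2' size=0x2=2, data at stream[22..24]='t8' -> body[9..11], body so far='crmywkj42t8'
Chunk 4: stream[26..27]='8' size=0x8=8, data at stream[29..37]='egsqearw' -> body[11..19], body so far='crmywkj42t8egsqearw'
Chunk 5: stream[39..40]='0' size=0 (terminator). Final body='crmywkj42t8egsqearw' (19 bytes)
Body byte 9 = 't'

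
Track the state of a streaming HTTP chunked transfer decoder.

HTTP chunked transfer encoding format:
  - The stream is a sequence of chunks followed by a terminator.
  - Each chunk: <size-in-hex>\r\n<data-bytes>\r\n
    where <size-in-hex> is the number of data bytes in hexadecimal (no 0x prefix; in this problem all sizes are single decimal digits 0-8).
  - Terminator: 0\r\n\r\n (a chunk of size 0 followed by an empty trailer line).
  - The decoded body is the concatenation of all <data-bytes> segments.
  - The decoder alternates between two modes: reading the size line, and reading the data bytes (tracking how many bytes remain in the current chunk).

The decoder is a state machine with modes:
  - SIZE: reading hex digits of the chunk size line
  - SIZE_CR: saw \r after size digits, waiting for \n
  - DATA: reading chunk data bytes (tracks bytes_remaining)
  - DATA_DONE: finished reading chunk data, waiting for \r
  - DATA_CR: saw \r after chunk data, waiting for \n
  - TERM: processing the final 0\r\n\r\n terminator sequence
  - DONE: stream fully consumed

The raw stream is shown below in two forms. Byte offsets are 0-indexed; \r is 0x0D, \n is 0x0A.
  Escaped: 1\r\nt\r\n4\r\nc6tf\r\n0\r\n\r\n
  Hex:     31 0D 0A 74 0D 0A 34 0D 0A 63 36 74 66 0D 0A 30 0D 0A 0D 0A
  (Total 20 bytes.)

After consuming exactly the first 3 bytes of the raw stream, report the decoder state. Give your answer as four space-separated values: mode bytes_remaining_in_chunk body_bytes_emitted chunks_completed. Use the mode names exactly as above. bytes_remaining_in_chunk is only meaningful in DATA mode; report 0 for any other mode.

Byte 0 = '1': mode=SIZE remaining=0 emitted=0 chunks_done=0
Byte 1 = 0x0D: mode=SIZE_CR remaining=0 emitted=0 chunks_done=0
Byte 2 = 0x0A: mode=DATA remaining=1 emitted=0 chunks_done=0

Answer: DATA 1 0 0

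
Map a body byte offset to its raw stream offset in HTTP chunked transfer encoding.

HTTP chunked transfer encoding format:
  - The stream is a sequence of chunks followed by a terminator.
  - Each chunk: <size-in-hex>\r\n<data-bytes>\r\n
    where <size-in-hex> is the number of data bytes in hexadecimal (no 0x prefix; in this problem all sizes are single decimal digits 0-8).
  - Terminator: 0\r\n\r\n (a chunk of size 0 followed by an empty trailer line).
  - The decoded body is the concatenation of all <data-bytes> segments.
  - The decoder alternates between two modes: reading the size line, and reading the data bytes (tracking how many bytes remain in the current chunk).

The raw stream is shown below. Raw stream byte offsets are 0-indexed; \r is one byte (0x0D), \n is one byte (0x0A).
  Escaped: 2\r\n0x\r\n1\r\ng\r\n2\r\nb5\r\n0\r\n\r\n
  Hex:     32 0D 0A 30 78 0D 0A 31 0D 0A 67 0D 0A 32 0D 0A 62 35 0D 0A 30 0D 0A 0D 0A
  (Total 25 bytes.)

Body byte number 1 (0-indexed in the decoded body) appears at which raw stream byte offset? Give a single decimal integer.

Answer: 4

Derivation:
Chunk 1: stream[0..1]='2' size=0x2=2, data at stream[3..5]='0x' -> body[0..2], body so far='0x'
Chunk 2: stream[7..8]='1' size=0x1=1, data at stream[10..11]='g' -> body[2..3], body so far='0xg'
Chunk 3: stream[13..14]='2' size=0x2=2, data at stream[16..18]='b5' -> body[3..5], body so far='0xgb5'
Chunk 4: stream[20..21]='0' size=0 (terminator). Final body='0xgb5' (5 bytes)
Body byte 1 at stream offset 4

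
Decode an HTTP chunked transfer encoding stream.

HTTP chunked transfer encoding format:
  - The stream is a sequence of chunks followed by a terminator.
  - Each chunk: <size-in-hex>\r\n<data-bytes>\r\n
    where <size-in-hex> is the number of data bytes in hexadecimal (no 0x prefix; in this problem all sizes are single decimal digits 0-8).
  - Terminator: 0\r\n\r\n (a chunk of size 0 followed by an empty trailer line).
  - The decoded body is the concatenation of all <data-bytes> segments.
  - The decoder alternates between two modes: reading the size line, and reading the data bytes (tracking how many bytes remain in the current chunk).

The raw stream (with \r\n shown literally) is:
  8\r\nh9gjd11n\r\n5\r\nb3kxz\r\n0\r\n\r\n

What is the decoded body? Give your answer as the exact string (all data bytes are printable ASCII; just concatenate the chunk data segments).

Answer: h9gjd11nb3kxz

Derivation:
Chunk 1: stream[0..1]='8' size=0x8=8, data at stream[3..11]='h9gjd11n' -> body[0..8], body so far='h9gjd11n'
Chunk 2: stream[13..14]='5' size=0x5=5, data at stream[16..21]='b3kxz' -> body[8..13], body so far='h9gjd11nb3kxz'
Chunk 3: stream[23..24]='0' size=0 (terminator). Final body='h9gjd11nb3kxz' (13 bytes)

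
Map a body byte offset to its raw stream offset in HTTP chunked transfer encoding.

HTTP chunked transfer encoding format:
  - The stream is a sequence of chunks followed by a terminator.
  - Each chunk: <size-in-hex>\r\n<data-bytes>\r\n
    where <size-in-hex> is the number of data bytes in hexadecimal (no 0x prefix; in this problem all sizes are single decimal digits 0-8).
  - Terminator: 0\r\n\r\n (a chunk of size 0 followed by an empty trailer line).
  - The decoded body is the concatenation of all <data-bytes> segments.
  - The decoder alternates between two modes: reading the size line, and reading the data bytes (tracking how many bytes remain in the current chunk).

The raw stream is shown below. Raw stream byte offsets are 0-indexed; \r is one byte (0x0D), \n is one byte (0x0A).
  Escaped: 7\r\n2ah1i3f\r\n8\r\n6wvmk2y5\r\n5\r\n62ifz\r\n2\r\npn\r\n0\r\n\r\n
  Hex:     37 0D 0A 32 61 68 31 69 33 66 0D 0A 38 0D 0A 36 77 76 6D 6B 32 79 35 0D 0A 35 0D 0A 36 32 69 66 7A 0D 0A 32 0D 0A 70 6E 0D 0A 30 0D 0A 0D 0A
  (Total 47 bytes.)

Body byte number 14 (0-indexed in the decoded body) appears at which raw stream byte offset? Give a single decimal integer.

Answer: 22

Derivation:
Chunk 1: stream[0..1]='7' size=0x7=7, data at stream[3..10]='2ah1i3f' -> body[0..7], body so far='2ah1i3f'
Chunk 2: stream[12..13]='8' size=0x8=8, data at stream[15..23]='6wvmk2y5' -> body[7..15], body so far='2ah1i3f6wvmk2y5'
Chunk 3: stream[25..26]='5' size=0x5=5, data at stream[28..33]='62ifz' -> body[15..20], body so far='2ah1i3f6wvmk2y562ifz'
Chunk 4: stream[35..36]='2' size=0x2=2, data at stream[38..40]='pn' -> body[20..22], body so far='2ah1i3f6wvmk2y562ifzpn'
Chunk 5: stream[42..43]='0' size=0 (terminator). Final body='2ah1i3f6wvmk2y562ifzpn' (22 bytes)
Body byte 14 at stream offset 22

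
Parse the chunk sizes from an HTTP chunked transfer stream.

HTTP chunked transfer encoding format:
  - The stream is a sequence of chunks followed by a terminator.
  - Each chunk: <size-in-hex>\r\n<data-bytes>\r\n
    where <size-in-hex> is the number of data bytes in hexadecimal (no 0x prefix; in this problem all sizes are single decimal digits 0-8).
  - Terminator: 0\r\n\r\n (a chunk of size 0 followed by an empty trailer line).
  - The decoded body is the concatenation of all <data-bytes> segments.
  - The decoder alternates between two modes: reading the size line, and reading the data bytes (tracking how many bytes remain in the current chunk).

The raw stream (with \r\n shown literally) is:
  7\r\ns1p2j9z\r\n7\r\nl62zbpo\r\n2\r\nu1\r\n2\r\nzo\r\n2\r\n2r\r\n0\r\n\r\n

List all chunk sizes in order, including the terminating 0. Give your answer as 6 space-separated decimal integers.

Chunk 1: stream[0..1]='7' size=0x7=7, data at stream[3..10]='s1p2j9z' -> body[0..7], body so far='s1p2j9z'
Chunk 2: stream[12..13]='7' size=0x7=7, data at stream[15..22]='l62zbpo' -> body[7..14], body so far='s1p2j9zl62zbpo'
Chunk 3: stream[24..25]='2' size=0x2=2, data at stream[27..29]='u1' -> body[14..16], body so far='s1p2j9zl62zbpou1'
Chunk 4: stream[31..32]='2' size=0x2=2, data at stream[34..36]='zo' -> body[16..18], body so far='s1p2j9zl62zbpou1zo'
Chunk 5: stream[38..39]='2' size=0x2=2, data at stream[41..43]='2r' -> body[18..20], body so far='s1p2j9zl62zbpou1zo2r'
Chunk 6: stream[45..46]='0' size=0 (terminator). Final body='s1p2j9zl62zbpou1zo2r' (20 bytes)

Answer: 7 7 2 2 2 0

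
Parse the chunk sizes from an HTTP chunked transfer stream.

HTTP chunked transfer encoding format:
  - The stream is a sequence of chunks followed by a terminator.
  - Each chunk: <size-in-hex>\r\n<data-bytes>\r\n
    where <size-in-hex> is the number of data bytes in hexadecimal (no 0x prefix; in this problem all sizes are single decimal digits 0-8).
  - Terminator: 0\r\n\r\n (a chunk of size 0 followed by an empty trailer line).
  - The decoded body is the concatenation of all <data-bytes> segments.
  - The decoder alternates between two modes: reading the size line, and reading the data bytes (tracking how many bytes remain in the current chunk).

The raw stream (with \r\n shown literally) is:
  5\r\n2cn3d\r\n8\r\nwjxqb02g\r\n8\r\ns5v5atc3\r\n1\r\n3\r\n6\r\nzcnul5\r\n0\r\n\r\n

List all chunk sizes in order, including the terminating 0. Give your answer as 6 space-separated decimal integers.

Chunk 1: stream[0..1]='5' size=0x5=5, data at stream[3..8]='2cn3d' -> body[0..5], body so far='2cn3d'
Chunk 2: stream[10..11]='8' size=0x8=8, data at stream[13..21]='wjxqb02g' -> body[5..13], body so far='2cn3dwjxqb02g'
Chunk 3: stream[23..24]='8' size=0x8=8, data at stream[26..34]='s5v5atc3' -> body[13..21], body so far='2cn3dwjxqb02gs5v5atc3'
Chunk 4: stream[36..37]='1' size=0x1=1, data at stream[39..40]='3' -> body[21..22], body so far='2cn3dwjxqb02gs5v5atc33'
Chunk 5: stream[42..43]='6' size=0x6=6, data at stream[45..51]='zcnul5' -> body[22..28], body so far='2cn3dwjxqb02gs5v5atc33zcnul5'
Chunk 6: stream[53..54]='0' size=0 (terminator). Final body='2cn3dwjxqb02gs5v5atc33zcnul5' (28 bytes)

Answer: 5 8 8 1 6 0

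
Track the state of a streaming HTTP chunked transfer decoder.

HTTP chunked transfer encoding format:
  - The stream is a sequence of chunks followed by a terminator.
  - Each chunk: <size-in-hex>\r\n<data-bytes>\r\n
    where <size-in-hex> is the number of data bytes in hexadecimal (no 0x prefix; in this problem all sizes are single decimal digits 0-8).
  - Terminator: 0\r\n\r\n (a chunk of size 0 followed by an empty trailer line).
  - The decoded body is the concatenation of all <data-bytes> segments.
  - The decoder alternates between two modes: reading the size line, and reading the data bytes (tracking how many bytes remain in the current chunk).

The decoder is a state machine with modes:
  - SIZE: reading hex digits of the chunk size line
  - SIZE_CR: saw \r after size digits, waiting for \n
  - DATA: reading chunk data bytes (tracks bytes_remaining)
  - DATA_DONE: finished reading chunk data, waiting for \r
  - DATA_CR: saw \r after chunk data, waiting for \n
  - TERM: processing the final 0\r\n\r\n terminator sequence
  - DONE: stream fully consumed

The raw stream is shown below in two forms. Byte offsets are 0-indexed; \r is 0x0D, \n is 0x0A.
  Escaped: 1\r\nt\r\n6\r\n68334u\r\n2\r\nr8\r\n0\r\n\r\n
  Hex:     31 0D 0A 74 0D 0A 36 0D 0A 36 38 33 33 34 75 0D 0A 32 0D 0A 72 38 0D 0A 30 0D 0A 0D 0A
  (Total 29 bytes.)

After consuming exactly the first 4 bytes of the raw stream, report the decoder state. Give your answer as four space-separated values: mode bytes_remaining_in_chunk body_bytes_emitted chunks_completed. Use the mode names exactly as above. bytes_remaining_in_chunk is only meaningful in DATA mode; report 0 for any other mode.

Answer: DATA_DONE 0 1 0

Derivation:
Byte 0 = '1': mode=SIZE remaining=0 emitted=0 chunks_done=0
Byte 1 = 0x0D: mode=SIZE_CR remaining=0 emitted=0 chunks_done=0
Byte 2 = 0x0A: mode=DATA remaining=1 emitted=0 chunks_done=0
Byte 3 = 't': mode=DATA_DONE remaining=0 emitted=1 chunks_done=0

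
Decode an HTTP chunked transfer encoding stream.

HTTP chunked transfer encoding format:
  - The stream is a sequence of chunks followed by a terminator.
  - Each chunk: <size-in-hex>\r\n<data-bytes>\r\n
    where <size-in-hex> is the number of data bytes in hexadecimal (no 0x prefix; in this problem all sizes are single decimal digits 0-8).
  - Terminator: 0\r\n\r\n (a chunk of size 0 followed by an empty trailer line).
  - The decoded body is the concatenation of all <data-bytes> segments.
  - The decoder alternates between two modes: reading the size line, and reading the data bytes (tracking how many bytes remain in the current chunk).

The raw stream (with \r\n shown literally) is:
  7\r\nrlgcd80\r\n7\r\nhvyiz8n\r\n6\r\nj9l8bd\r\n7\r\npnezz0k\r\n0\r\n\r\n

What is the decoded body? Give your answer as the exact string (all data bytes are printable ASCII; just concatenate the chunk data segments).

Chunk 1: stream[0..1]='7' size=0x7=7, data at stream[3..10]='rlgcd80' -> body[0..7], body so far='rlgcd80'
Chunk 2: stream[12..13]='7' size=0x7=7, data at stream[15..22]='hvyiz8n' -> body[7..14], body so far='rlgcd80hvyiz8n'
Chunk 3: stream[24..25]='6' size=0x6=6, data at stream[27..33]='j9l8bd' -> body[14..20], body so far='rlgcd80hvyiz8nj9l8bd'
Chunk 4: stream[35..36]='7' size=0x7=7, data at stream[38..45]='pnezz0k' -> body[20..27], body so far='rlgcd80hvyiz8nj9l8bdpnezz0k'
Chunk 5: stream[47..48]='0' size=0 (terminator). Final body='rlgcd80hvyiz8nj9l8bdpnezz0k' (27 bytes)

Answer: rlgcd80hvyiz8nj9l8bdpnezz0k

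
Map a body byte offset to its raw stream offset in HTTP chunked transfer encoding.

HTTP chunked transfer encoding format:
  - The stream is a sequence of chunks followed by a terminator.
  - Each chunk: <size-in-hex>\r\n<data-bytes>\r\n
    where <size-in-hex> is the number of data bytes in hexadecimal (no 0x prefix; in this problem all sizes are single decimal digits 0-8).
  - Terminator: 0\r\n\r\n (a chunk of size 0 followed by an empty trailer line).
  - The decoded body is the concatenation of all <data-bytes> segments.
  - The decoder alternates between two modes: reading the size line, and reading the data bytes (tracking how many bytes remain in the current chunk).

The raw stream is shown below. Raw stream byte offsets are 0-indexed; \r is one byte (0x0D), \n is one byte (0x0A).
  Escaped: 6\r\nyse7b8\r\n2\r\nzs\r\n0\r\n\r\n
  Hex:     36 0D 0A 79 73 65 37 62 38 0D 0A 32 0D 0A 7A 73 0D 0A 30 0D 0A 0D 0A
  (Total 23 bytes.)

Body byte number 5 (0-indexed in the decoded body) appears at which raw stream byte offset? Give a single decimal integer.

Answer: 8

Derivation:
Chunk 1: stream[0..1]='6' size=0x6=6, data at stream[3..9]='yse7b8' -> body[0..6], body so far='yse7b8'
Chunk 2: stream[11..12]='2' size=0x2=2, data at stream[14..16]='zs' -> body[6..8], body so far='yse7b8zs'
Chunk 3: stream[18..19]='0' size=0 (terminator). Final body='yse7b8zs' (8 bytes)
Body byte 5 at stream offset 8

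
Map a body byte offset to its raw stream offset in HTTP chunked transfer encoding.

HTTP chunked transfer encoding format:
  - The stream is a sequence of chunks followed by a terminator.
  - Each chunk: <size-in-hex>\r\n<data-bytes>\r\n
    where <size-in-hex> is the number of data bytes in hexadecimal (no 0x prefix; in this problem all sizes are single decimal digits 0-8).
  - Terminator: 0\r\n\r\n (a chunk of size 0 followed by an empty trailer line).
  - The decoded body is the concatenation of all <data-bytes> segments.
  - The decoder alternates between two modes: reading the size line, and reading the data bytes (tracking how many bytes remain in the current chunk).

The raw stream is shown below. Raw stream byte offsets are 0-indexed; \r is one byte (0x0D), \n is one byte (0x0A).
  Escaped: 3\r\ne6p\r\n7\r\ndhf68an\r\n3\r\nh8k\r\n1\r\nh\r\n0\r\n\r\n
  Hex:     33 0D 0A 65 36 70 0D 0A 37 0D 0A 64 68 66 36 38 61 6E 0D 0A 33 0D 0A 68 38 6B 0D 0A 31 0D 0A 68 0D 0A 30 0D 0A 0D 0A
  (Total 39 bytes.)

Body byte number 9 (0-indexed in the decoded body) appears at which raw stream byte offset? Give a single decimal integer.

Answer: 17

Derivation:
Chunk 1: stream[0..1]='3' size=0x3=3, data at stream[3..6]='e6p' -> body[0..3], body so far='e6p'
Chunk 2: stream[8..9]='7' size=0x7=7, data at stream[11..18]='dhf68an' -> body[3..10], body so far='e6pdhf68an'
Chunk 3: stream[20..21]='3' size=0x3=3, data at stream[23..26]='h8k' -> body[10..13], body so far='e6pdhf68anh8k'
Chunk 4: stream[28..29]='1' size=0x1=1, data at stream[31..32]='h' -> body[13..14], body so far='e6pdhf68anh8kh'
Chunk 5: stream[34..35]='0' size=0 (terminator). Final body='e6pdhf68anh8kh' (14 bytes)
Body byte 9 at stream offset 17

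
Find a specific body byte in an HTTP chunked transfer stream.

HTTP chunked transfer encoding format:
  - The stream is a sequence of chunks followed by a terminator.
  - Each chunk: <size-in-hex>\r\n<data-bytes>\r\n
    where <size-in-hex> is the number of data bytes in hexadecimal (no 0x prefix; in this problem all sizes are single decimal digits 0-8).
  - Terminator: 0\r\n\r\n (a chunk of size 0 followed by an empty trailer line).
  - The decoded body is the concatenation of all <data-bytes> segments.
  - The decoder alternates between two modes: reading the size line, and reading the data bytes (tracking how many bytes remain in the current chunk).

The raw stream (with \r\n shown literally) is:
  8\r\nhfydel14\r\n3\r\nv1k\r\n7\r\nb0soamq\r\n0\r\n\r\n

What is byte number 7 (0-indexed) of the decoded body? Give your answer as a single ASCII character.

Chunk 1: stream[0..1]='8' size=0x8=8, data at stream[3..11]='hfydel14' -> body[0..8], body so far='hfydel14'
Chunk 2: stream[13..14]='3' size=0x3=3, data at stream[16..19]='v1k' -> body[8..11], body so far='hfydel14v1k'
Chunk 3: stream[21..22]='7' size=0x7=7, data at stream[24..31]='b0soamq' -> body[11..18], body so far='hfydel14v1kb0soamq'
Chunk 4: stream[33..34]='0' size=0 (terminator). Final body='hfydel14v1kb0soamq' (18 bytes)
Body byte 7 = '4'

Answer: 4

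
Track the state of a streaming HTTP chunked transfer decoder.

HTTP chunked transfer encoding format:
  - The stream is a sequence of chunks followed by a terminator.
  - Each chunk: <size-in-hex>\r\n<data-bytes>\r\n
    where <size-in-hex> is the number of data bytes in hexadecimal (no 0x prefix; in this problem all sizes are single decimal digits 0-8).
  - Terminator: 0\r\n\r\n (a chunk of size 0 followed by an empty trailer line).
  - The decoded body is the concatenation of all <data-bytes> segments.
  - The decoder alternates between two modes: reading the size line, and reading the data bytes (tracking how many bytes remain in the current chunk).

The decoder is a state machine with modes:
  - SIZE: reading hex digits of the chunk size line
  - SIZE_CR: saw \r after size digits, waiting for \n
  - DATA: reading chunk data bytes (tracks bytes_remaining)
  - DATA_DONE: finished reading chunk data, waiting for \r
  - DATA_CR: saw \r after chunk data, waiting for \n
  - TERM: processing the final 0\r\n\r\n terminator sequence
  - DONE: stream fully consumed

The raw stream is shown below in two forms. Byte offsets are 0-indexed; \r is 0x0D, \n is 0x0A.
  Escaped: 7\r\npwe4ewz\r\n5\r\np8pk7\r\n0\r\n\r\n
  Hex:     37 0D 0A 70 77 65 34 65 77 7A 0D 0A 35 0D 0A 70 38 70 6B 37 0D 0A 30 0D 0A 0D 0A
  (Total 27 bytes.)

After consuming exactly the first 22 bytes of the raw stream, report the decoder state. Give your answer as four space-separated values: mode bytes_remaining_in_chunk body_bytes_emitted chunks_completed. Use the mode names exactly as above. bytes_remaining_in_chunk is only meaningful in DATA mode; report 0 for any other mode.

Byte 0 = '7': mode=SIZE remaining=0 emitted=0 chunks_done=0
Byte 1 = 0x0D: mode=SIZE_CR remaining=0 emitted=0 chunks_done=0
Byte 2 = 0x0A: mode=DATA remaining=7 emitted=0 chunks_done=0
Byte 3 = 'p': mode=DATA remaining=6 emitted=1 chunks_done=0
Byte 4 = 'w': mode=DATA remaining=5 emitted=2 chunks_done=0
Byte 5 = 'e': mode=DATA remaining=4 emitted=3 chunks_done=0
Byte 6 = '4': mode=DATA remaining=3 emitted=4 chunks_done=0
Byte 7 = 'e': mode=DATA remaining=2 emitted=5 chunks_done=0
Byte 8 = 'w': mode=DATA remaining=1 emitted=6 chunks_done=0
Byte 9 = 'z': mode=DATA_DONE remaining=0 emitted=7 chunks_done=0
Byte 10 = 0x0D: mode=DATA_CR remaining=0 emitted=7 chunks_done=0
Byte 11 = 0x0A: mode=SIZE remaining=0 emitted=7 chunks_done=1
Byte 12 = '5': mode=SIZE remaining=0 emitted=7 chunks_done=1
Byte 13 = 0x0D: mode=SIZE_CR remaining=0 emitted=7 chunks_done=1
Byte 14 = 0x0A: mode=DATA remaining=5 emitted=7 chunks_done=1
Byte 15 = 'p': mode=DATA remaining=4 emitted=8 chunks_done=1
Byte 16 = '8': mode=DATA remaining=3 emitted=9 chunks_done=1
Byte 17 = 'p': mode=DATA remaining=2 emitted=10 chunks_done=1
Byte 18 = 'k': mode=DATA remaining=1 emitted=11 chunks_done=1
Byte 19 = '7': mode=DATA_DONE remaining=0 emitted=12 chunks_done=1
Byte 20 = 0x0D: mode=DATA_CR remaining=0 emitted=12 chunks_done=1
Byte 21 = 0x0A: mode=SIZE remaining=0 emitted=12 chunks_done=2

Answer: SIZE 0 12 2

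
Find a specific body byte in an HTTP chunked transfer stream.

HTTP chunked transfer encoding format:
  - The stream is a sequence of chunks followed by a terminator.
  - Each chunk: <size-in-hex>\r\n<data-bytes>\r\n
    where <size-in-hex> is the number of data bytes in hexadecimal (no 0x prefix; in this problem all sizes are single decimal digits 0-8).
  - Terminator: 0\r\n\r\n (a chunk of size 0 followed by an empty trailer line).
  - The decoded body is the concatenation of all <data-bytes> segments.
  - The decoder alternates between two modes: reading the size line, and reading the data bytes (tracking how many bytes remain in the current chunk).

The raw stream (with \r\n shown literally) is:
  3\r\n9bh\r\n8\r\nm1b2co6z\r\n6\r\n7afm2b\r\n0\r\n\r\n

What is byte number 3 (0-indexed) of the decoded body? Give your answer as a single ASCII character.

Answer: m

Derivation:
Chunk 1: stream[0..1]='3' size=0x3=3, data at stream[3..6]='9bh' -> body[0..3], body so far='9bh'
Chunk 2: stream[8..9]='8' size=0x8=8, data at stream[11..19]='m1b2co6z' -> body[3..11], body so far='9bhm1b2co6z'
Chunk 3: stream[21..22]='6' size=0x6=6, data at stream[24..30]='7afm2b' -> body[11..17], body so far='9bhm1b2co6z7afm2b'
Chunk 4: stream[32..33]='0' size=0 (terminator). Final body='9bhm1b2co6z7afm2b' (17 bytes)
Body byte 3 = 'm'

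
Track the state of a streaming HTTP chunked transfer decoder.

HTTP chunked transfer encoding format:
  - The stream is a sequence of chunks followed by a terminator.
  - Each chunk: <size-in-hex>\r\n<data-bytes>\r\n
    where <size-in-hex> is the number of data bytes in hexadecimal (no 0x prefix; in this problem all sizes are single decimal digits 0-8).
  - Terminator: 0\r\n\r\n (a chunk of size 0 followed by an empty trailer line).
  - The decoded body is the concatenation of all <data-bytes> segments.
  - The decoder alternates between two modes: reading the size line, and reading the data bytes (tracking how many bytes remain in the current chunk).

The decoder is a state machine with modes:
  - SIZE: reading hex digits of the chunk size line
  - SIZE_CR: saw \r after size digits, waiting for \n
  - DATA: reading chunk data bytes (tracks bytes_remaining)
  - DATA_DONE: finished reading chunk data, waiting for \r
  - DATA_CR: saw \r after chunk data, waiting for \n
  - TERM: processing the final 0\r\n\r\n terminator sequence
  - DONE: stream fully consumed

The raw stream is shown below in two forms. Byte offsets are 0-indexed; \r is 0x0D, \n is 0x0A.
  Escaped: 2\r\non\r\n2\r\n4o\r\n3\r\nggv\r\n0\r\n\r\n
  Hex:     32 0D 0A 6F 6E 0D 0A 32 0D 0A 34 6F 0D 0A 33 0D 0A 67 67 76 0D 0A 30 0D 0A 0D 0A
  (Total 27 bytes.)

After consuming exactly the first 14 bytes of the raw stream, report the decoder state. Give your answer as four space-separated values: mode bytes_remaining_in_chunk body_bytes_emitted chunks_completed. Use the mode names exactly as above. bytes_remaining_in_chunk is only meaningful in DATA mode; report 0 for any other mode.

Answer: SIZE 0 4 2

Derivation:
Byte 0 = '2': mode=SIZE remaining=0 emitted=0 chunks_done=0
Byte 1 = 0x0D: mode=SIZE_CR remaining=0 emitted=0 chunks_done=0
Byte 2 = 0x0A: mode=DATA remaining=2 emitted=0 chunks_done=0
Byte 3 = 'o': mode=DATA remaining=1 emitted=1 chunks_done=0
Byte 4 = 'n': mode=DATA_DONE remaining=0 emitted=2 chunks_done=0
Byte 5 = 0x0D: mode=DATA_CR remaining=0 emitted=2 chunks_done=0
Byte 6 = 0x0A: mode=SIZE remaining=0 emitted=2 chunks_done=1
Byte 7 = '2': mode=SIZE remaining=0 emitted=2 chunks_done=1
Byte 8 = 0x0D: mode=SIZE_CR remaining=0 emitted=2 chunks_done=1
Byte 9 = 0x0A: mode=DATA remaining=2 emitted=2 chunks_done=1
Byte 10 = '4': mode=DATA remaining=1 emitted=3 chunks_done=1
Byte 11 = 'o': mode=DATA_DONE remaining=0 emitted=4 chunks_done=1
Byte 12 = 0x0D: mode=DATA_CR remaining=0 emitted=4 chunks_done=1
Byte 13 = 0x0A: mode=SIZE remaining=0 emitted=4 chunks_done=2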